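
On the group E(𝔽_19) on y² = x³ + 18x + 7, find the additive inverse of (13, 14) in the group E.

-(13, 14) = (13, -14 mod 19) = (13, 5).

(13, 5)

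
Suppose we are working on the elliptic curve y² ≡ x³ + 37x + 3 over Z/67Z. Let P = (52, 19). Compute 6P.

Double-and-add on 6 = (110)₂. Start with P = (52, 19) for the leading 1-bit.
double: tangent at (52, 19): λ = (3·52² + 37)/(2·19) ≡ 42/38. 38⁻¹ ≡ 30 (mod 67), so λ ≡ 42·30 ≡ 54.
  x = λ² - 52 - 52 = 2916 - 104 ≡ 65; y = λ·(52 - 65) - 19 ≡ 16. → (65, 16)
add P: (65, 16) + (52, 19). λ = (19 - 16)/(52 - 65) ≡ 3/54 mod 67. 54⁻¹ ≡ 36 (mod 67), so λ ≡ 41.
  x = λ² - 65 - 52 = 1681 - 117 ≡ 23; y = λ·(65 - 23) - 16 ≡ 31. → (23, 31)
double: tangent at (23, 31): λ = (3·23² + 37)/(2·31) ≡ 16/62. 62⁻¹ ≡ 40 (mod 67) since 62·40 = 2480 ≡ 1, so λ ≡ 16·40 ≡ 37.
  x = λ² - 23 - 23 = 1369 - 46 ≡ 50; y = λ·(23 - 50) - 31 ≡ 42. → (50, 42)

(50, 42)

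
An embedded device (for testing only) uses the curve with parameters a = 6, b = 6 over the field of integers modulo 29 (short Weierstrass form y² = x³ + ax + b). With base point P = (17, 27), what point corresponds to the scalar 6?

(5, 25)

Repeated addition: build up to 6P.
2P: tangent at (17, 27): λ = (3·17² + 6)/(2·27) ≡ 3/25. 25⁻¹ ≡ 7 (mod 29), so λ ≡ 3·7 ≡ 21.
  x = λ² - 17 - 17 = 441 - 34 ≡ 1; y = λ·(17 - 1) - 27 ≡ 19. → (1, 19)
3P: (1, 19) + (17, 27). λ = (27 - 19)/(17 - 1) ≡ 8/16 mod 29. 16⁻¹ ≡ 20 (mod 29) since 16·20 = 320 ≡ 1, so λ ≡ 15.
  x = λ² - 1 - 17 = 225 - 18 ≡ 4; y = λ·(1 - 4) - 19 ≡ 23. → (4, 23)
4P: (4, 23) + (17, 27). λ = (27 - 23)/(17 - 4) ≡ 4/13 mod 29. 13⁻¹ ≡ 9 (mod 29), so λ ≡ 7.
  x = λ² - 4 - 17 = 49 - 21 ≡ 28; y = λ·(4 - 28) - 23 ≡ 12. → (28, 12)
5P: (28, 12) + (17, 27). λ = (27 - 12)/(17 - 28) ≡ 15/18 mod 29. 18⁻¹ ≡ 21 (mod 29) since 18·21 = 378 ≡ 1, so λ ≡ 25.
  x = λ² - 28 - 17 = 625 - 45 ≡ 0; y = λ·(28 - 0) - 12 ≡ 21. → (0, 21)
6P: (0, 21) + (17, 27). λ = (27 - 21)/(17 - 0) ≡ 6/17 mod 29. 17⁻¹ ≡ 12 (mod 29) since 17·12 = 204 ≡ 1, so λ ≡ 14.
  x = λ² - 0 - 17 = 196 - 17 ≡ 5; y = λ·(0 - 5) - 21 ≡ 25. → (5, 25)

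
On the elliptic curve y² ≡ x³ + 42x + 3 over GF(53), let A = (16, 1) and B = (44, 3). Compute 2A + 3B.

(12, 3)

First 2A:
Repeated addition: build up to 2A.
2A: tangent at (16, 1): λ = (3·16² + 42)/(2·1) ≡ 15/2. 2⁻¹ ≡ 27 (mod 53), so λ ≡ 15·27 ≡ 34.
  x = λ² - 16 - 16 = 1156 - 32 ≡ 11; y = λ·(16 - 11) - 1 ≡ 10. → (11, 10)
2A = (11, 10).
Next 3B:
Repeated addition: build up to 3B.
2B: tangent at (44, 3): λ = (3·44² + 42)/(2·3) ≡ 20/6. 6⁻¹ ≡ 9 (mod 53) since 6·9 = 54 ≡ 1, so λ ≡ 20·9 ≡ 21.
  x = λ² - 44 - 44 = 441 - 88 ≡ 35; y = λ·(44 - 35) - 3 ≡ 27. → (35, 27)
3B: (35, 27) + (44, 3). λ = (3 - 27)/(44 - 35) ≡ 29/9 mod 53. 9⁻¹ ≡ 6 (mod 53), so λ ≡ 15.
  x = λ² - 35 - 44 = 225 - 79 ≡ 40; y = λ·(35 - 40) - 27 ≡ 4. → (40, 4)
3B = (40, 4).
Finally 2A + 3B:
(11, 10) + (40, 4). λ = (4 - 10)/(40 - 11) ≡ 47/29 mod 53. 29⁻¹ ≡ 11 (mod 53) since 29·11 = 319 ≡ 1, so λ ≡ 40.
  x = λ² - 11 - 40 = 1600 - 51 ≡ 12; y = λ·(11 - 12) - 10 ≡ 3. → (12, 3)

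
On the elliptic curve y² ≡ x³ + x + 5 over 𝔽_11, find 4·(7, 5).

Write Q = (7, 5).
Repeated addition: build up to 4Q.
2Q: tangent at (7, 5): λ = (3·7² + 1)/(2·5) ≡ 5/10. 10⁻¹ ≡ 10 (mod 11) since 10·10 = 100 ≡ 1, so λ ≡ 5·10 ≡ 6.
  x = λ² - 7 - 7 = 36 - 14 ≡ 0; y = λ·(7 - 0) - 5 ≡ 4. → (0, 4)
3Q: (0, 4) + (7, 5). λ = (5 - 4)/(7 - 0) ≡ 1/7 mod 11. 7⁻¹ ≡ 8 (mod 11), so λ ≡ 8.
  x = λ² - 0 - 7 = 64 - 7 ≡ 2; y = λ·(0 - 2) - 4 ≡ 2. → (2, 2)
4Q: (2, 2) + (7, 5). λ = (5 - 2)/(7 - 2) ≡ 3/5 mod 11. 5⁻¹ ≡ 9 (mod 11), so λ ≡ 5.
  x = λ² - 2 - 7 = 25 - 9 ≡ 5; y = λ·(2 - 5) - 2 ≡ 5. → (5, 5)

(5, 5)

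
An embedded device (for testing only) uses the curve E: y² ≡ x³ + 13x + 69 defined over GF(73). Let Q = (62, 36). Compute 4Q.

(42, 43)

Repeated addition: build up to 4Q.
2Q: tangent at (62, 36): λ = (3·62² + 13)/(2·36) ≡ 11/72. 72⁻¹ ≡ 72 (mod 73), so λ ≡ 11·72 ≡ 62.
  x = λ² - 62 - 62 = 3844 - 124 ≡ 70; y = λ·(62 - 70) - 36 ≡ 52. → (70, 52)
3Q: (70, 52) + (62, 36). λ = (36 - 52)/(62 - 70) ≡ 57/65 mod 73. 65⁻¹ ≡ 9 (mod 73), so λ ≡ 2.
  x = λ² - 70 - 62 = 4 - 132 ≡ 18; y = λ·(70 - 18) - 52 ≡ 52. → (18, 52)
4Q: (18, 52) + (62, 36). λ = (36 - 52)/(62 - 18) ≡ 57/44 mod 73. 44⁻¹ ≡ 5 (mod 73), so λ ≡ 66.
  x = λ² - 18 - 62 = 4356 - 80 ≡ 42; y = λ·(18 - 42) - 52 ≡ 43. → (42, 43)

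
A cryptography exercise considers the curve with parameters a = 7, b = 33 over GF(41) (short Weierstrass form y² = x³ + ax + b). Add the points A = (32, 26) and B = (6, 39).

(34, 16)

(32, 26) + (6, 39). λ = (39 - 26)/(6 - 32) ≡ 13/15 mod 41. 15⁻¹ ≡ 11 (mod 41), so λ ≡ 20.
  x = λ² - 32 - 6 = 400 - 38 ≡ 34; y = λ·(32 - 34) - 26 ≡ 16. → (34, 16)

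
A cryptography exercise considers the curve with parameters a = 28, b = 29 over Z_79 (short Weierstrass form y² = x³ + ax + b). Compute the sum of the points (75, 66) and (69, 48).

(75, 66) + (69, 48). λ = (48 - 66)/(69 - 75) ≡ 61/73 mod 79. 73⁻¹ ≡ 13 (mod 79), so λ ≡ 3.
  x = λ² - 75 - 69 = 9 - 144 ≡ 23; y = λ·(75 - 23) - 66 ≡ 11. → (23, 11)

(23, 11)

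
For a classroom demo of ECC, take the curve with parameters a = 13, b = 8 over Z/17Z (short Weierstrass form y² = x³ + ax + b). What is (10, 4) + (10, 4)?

(6, 8)

tangent at (10, 4): λ = (3·10² + 13)/(2·4) ≡ 7/8. 8⁻¹ ≡ 15 (mod 17) since 8·15 = 120 ≡ 1, so λ ≡ 7·15 ≡ 3.
  x = λ² - 10 - 10 = 9 - 20 ≡ 6; y = λ·(10 - 6) - 4 ≡ 8. → (6, 8)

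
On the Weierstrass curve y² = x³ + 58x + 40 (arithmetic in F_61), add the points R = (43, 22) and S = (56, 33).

(43, 22) + (56, 33). λ = (33 - 22)/(56 - 43) ≡ 11/13 mod 61. 13⁻¹ ≡ 47 (mod 61), so λ ≡ 29.
  x = λ² - 43 - 56 = 841 - 99 ≡ 10; y = λ·(43 - 10) - 22 ≡ 20. → (10, 20)

(10, 20)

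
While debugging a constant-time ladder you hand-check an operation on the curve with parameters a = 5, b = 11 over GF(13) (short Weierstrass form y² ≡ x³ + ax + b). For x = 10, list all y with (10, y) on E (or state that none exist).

x³ + 5x + 11 = 1061 ≡ 8 (mod 13).
8 is a non-residue mod 13; no y exists.

none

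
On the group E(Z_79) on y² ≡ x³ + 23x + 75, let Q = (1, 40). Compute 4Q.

O

Double-and-add on 4 = (100)₂. Start with Q = (1, 40) for the leading 1-bit.
double: tangent at (1, 40): λ = (3·1² + 23)/(2·40) ≡ 26/1. 1⁻¹ ≡ 1 (mod 79) since 1·1 = 1 ≡ 1, so λ ≡ 26·1 ≡ 26.
  x = λ² - 1 - 1 = 676 - 2 ≡ 42; y = λ·(1 - 42) - 40 ≡ 0. → (42, 0)
double: (42, 0) + (42, 0): same x and y₁ ≡ -y₂, so the sum is the point at infinity.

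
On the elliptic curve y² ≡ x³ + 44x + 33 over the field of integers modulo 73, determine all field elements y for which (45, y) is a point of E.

none

x³ + 44x + 33 = 93138 ≡ 63 (mod 73).
63 is a non-residue mod 73; no y exists.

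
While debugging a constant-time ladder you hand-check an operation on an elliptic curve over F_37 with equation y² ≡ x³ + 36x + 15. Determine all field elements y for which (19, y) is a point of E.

x³ + 36x + 15 = 7558 ≡ 10 (mod 37).
Square roots of 10 mod 37: 11 and 26 (since 11² = 121 ≡ 10).

11, 26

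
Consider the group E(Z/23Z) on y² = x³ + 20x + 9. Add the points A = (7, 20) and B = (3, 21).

(7, 20) + (3, 21). λ = (21 - 20)/(3 - 7) ≡ 1/19 mod 23. 19⁻¹ ≡ 17 (mod 23) since 19·17 = 323 ≡ 1, so λ ≡ 17.
  x = λ² - 7 - 3 = 289 - 10 ≡ 3; y = λ·(7 - 3) - 20 ≡ 2. → (3, 2)

(3, 2)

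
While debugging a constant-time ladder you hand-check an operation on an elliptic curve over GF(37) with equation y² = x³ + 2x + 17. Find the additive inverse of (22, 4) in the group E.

(22, 33)

-(22, 4) = (22, -4 mod 37) = (22, 33).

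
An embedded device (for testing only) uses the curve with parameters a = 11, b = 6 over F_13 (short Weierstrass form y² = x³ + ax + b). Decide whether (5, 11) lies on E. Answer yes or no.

yes

y² = 11² ≡ 4; x³ + 11x + 6 = 186 ≡ 4 (mod 13). 4 = 4.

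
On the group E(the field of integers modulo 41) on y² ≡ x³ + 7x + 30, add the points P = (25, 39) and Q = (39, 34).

(25, 39) + (39, 34). λ = (34 - 39)/(39 - 25) ≡ 36/14 mod 41. 14⁻¹ ≡ 3 (mod 41) since 14·3 = 42 ≡ 1, so λ ≡ 26.
  x = λ² - 25 - 39 = 676 - 64 ≡ 38; y = λ·(25 - 38) - 39 ≡ 33. → (38, 33)

(38, 33)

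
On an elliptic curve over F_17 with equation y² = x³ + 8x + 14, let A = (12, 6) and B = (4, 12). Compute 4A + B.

First 4A:
Double-and-add on 4 = (100)₂. Start with A = (12, 6) for the leading 1-bit.
double: tangent at (12, 6): λ = (3·12² + 8)/(2·6) ≡ 15/12. 12⁻¹ ≡ 10 (mod 17), so λ ≡ 15·10 ≡ 14.
  x = λ² - 12 - 12 = 196 - 24 ≡ 2; y = λ·(12 - 2) - 6 ≡ 15. → (2, 15)
double: tangent at (2, 15): λ = (3·2² + 8)/(2·15) ≡ 3/13. 13⁻¹ ≡ 4 (mod 17) since 13·4 = 52 ≡ 1, so λ ≡ 3·4 ≡ 12.
  x = λ² - 2 - 2 = 144 - 4 ≡ 4; y = λ·(2 - 4) - 15 ≡ 12. → (4, 12)
4A = (4, 12).
Finally 4A + B:
tangent at (4, 12): λ = (3·4² + 8)/(2·12) ≡ 5/7. 7⁻¹ ≡ 5 (mod 17), so λ ≡ 5·5 ≡ 8.
  x = λ² - 4 - 4 = 64 - 8 ≡ 5; y = λ·(4 - 5) - 12 ≡ 14. → (5, 14)

(5, 14)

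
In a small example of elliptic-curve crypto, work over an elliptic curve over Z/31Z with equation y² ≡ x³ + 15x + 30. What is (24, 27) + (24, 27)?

(23, 7)

tangent at (24, 27): λ = (3·24² + 15)/(2·27) ≡ 7/23. 23⁻¹ ≡ 27 (mod 31), so λ ≡ 7·27 ≡ 3.
  x = λ² - 24 - 24 = 9 - 48 ≡ 23; y = λ·(24 - 23) - 27 ≡ 7. → (23, 7)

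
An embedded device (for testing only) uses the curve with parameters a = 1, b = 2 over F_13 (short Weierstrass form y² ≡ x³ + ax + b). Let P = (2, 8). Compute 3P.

Repeated addition: build up to 3P.
2P: tangent at (2, 8): λ = (3·2² + 1)/(2·8) ≡ 0/3. 3⁻¹ ≡ 9 (mod 13), so λ ≡ 0·9 ≡ 0.
  x = λ² - 2 - 2 = 0 - 4 ≡ 9; y = λ·(2 - 9) - 8 ≡ 5. → (9, 5)
3P: (9, 5) + (2, 8). λ = (8 - 5)/(2 - 9) ≡ 3/6 mod 13. 6⁻¹ ≡ 11 (mod 13) since 6·11 = 66 ≡ 1, so λ ≡ 7.
  x = λ² - 9 - 2 = 49 - 11 ≡ 12; y = λ·(9 - 12) - 5 ≡ 0. → (12, 0)

(12, 0)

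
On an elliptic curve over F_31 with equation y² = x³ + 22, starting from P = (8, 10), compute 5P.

Repeated addition: build up to 5P.
2P: tangent at (8, 10): λ = (3·8² + 0)/(2·10) ≡ 6/20. 20⁻¹ ≡ 14 (mod 31) since 20·14 = 280 ≡ 1, so λ ≡ 6·14 ≡ 22.
  x = λ² - 8 - 8 = 484 - 16 ≡ 3; y = λ·(8 - 3) - 10 ≡ 7. → (3, 7)
3P: (3, 7) + (8, 10). λ = (10 - 7)/(8 - 3) ≡ 3/5 mod 31. 5⁻¹ ≡ 25 (mod 31), so λ ≡ 13.
  x = λ² - 3 - 8 = 169 - 11 ≡ 3; y = λ·(3 - 3) - 7 ≡ 24. → (3, 24)
4P: (3, 24) + (8, 10). λ = (10 - 24)/(8 - 3) ≡ 17/5 mod 31. 5⁻¹ ≡ 25 (mod 31), so λ ≡ 22.
  x = λ² - 3 - 8 = 484 - 11 ≡ 8; y = λ·(3 - 8) - 24 ≡ 21. → (8, 21)
5P: (8, 21) + (8, 10): same x and y₁ ≡ -y₂, so the sum is the point at infinity.

O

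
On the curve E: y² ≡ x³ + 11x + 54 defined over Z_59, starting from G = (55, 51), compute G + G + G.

Repeated addition: build up to 3G.
2G: tangent at (55, 51): λ = (3·55² + 11)/(2·51) ≡ 0/43. 43⁻¹ ≡ 11 (mod 59), so λ ≡ 0·11 ≡ 0.
  x = λ² - 55 - 55 = 0 - 110 ≡ 8; y = λ·(55 - 8) - 51 ≡ 8. → (8, 8)
3G: (8, 8) + (55, 51). λ = (51 - 8)/(55 - 8) ≡ 43/47 mod 59. 47⁻¹ ≡ 54 (mod 59), so λ ≡ 21.
  x = λ² - 8 - 55 = 441 - 63 ≡ 24; y = λ·(8 - 24) - 8 ≡ 10. → (24, 10)

(24, 10)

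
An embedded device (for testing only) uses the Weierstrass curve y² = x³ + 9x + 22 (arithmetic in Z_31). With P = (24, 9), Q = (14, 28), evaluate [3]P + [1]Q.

First 3P:
Repeated addition: build up to 3P.
2P: tangent at (24, 9): λ = (3·24² + 9)/(2·9) ≡ 1/18. 18⁻¹ ≡ 19 (mod 31), so λ ≡ 1·19 ≡ 19.
  x = λ² - 24 - 24 = 361 - 48 ≡ 3; y = λ·(24 - 3) - 9 ≡ 18. → (3, 18)
3P: (3, 18) + (24, 9). λ = (9 - 18)/(24 - 3) ≡ 22/21 mod 31. 21⁻¹ ≡ 3 (mod 31) since 21·3 = 63 ≡ 1, so λ ≡ 4.
  x = λ² - 3 - 24 = 16 - 27 ≡ 20; y = λ·(3 - 20) - 18 ≡ 7. → (20, 7)
3P = (20, 7).
Finally 3P + Q:
(20, 7) + (14, 28). λ = (28 - 7)/(14 - 20) ≡ 21/25 mod 31. 25⁻¹ ≡ 5 (mod 31), so λ ≡ 12.
  x = λ² - 20 - 14 = 144 - 34 ≡ 17; y = λ·(20 - 17) - 7 ≡ 29. → (17, 29)

(17, 29)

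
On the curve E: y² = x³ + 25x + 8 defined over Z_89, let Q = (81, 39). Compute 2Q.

tangent at (81, 39): λ = (3·81² + 25)/(2·39) ≡ 39/78. 78⁻¹ ≡ 8 (mod 89), so λ ≡ 39·8 ≡ 45.
  x = λ² - 81 - 81 = 2025 - 162 ≡ 83; y = λ·(81 - 83) - 39 ≡ 49. → (83, 49)

(83, 49)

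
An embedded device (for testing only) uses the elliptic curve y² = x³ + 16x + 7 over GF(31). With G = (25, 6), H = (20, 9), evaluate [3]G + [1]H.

First 3G:
Repeated addition: build up to 3G.
2G: tangent at (25, 6): λ = (3·25² + 16)/(2·6) ≡ 0/12. 12⁻¹ ≡ 13 (mod 31) since 12·13 = 156 ≡ 1, so λ ≡ 0·13 ≡ 0.
  x = λ² - 25 - 25 = 0 - 50 ≡ 12; y = λ·(25 - 12) - 6 ≡ 25. → (12, 25)
3G: (12, 25) + (25, 6). λ = (6 - 25)/(25 - 12) ≡ 12/13 mod 31. 13⁻¹ ≡ 12 (mod 31), so λ ≡ 20.
  x = λ² - 12 - 25 = 400 - 37 ≡ 22; y = λ·(12 - 22) - 25 ≡ 23. → (22, 23)
3G = (22, 23).
Finally 3G + H:
(22, 23) + (20, 9). λ = (9 - 23)/(20 - 22) ≡ 17/29 mod 31. 29⁻¹ ≡ 15 (mod 31), so λ ≡ 7.
  x = λ² - 22 - 20 = 49 - 42 ≡ 7; y = λ·(22 - 7) - 23 ≡ 20. → (7, 20)

(7, 20)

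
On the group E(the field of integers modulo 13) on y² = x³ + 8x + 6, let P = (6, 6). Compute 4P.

Repeated addition: build up to 4P.
2P: tangent at (6, 6): λ = (3·6² + 8)/(2·6) ≡ 12/12. 12⁻¹ ≡ 12 (mod 13), so λ ≡ 12·12 ≡ 1.
  x = λ² - 6 - 6 = 1 - 12 ≡ 2; y = λ·(6 - 2) - 6 ≡ 11. → (2, 11)
3P: (2, 11) + (6, 6). λ = (6 - 11)/(6 - 2) ≡ 8/4 mod 13. 4⁻¹ ≡ 10 (mod 13) since 4·10 = 40 ≡ 1, so λ ≡ 2.
  x = λ² - 2 - 6 = 4 - 8 ≡ 9; y = λ·(2 - 9) - 11 ≡ 1. → (9, 1)
4P: (9, 1) + (6, 6). λ = (6 - 1)/(6 - 9) ≡ 5/10 mod 13. 10⁻¹ ≡ 4 (mod 13), so λ ≡ 7.
  x = λ² - 9 - 6 = 49 - 15 ≡ 8; y = λ·(9 - 8) - 1 ≡ 6. → (8, 6)

(8, 6)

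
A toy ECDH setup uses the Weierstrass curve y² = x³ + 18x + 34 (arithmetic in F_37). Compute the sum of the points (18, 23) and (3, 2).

(15, 33)

(18, 23) + (3, 2). λ = (2 - 23)/(3 - 18) ≡ 16/22 mod 37. 22⁻¹ ≡ 32 (mod 37) since 22·32 = 704 ≡ 1, so λ ≡ 31.
  x = λ² - 18 - 3 = 961 - 21 ≡ 15; y = λ·(18 - 15) - 23 ≡ 33. → (15, 33)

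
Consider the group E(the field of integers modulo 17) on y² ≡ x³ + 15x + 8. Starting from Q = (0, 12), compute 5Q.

Double-and-add on 5 = (101)₂. Start with Q = (0, 12) for the leading 1-bit.
double: tangent at (0, 12): λ = (3·0² + 15)/(2·12) ≡ 15/7. 7⁻¹ ≡ 5 (mod 17), so λ ≡ 15·5 ≡ 7.
  x = λ² - 0 - 0 = 49 - 0 ≡ 15; y = λ·(0 - 15) - 12 ≡ 2. → (15, 2)
double: tangent at (15, 2): λ = (3·15² + 15)/(2·2) ≡ 10/4. 4⁻¹ ≡ 13 (mod 17), so λ ≡ 10·13 ≡ 11.
  x = λ² - 15 - 15 = 121 - 30 ≡ 6; y = λ·(15 - 6) - 2 ≡ 12. → (6, 12)
add Q: (6, 12) + (0, 12). λ = (12 - 12)/(0 - 6) ≡ 0/11 mod 17. 11⁻¹ ≡ 14 (mod 17), so λ ≡ 0.
  x = λ² - 6 - 0 = 0 - 6 ≡ 11; y = λ·(6 - 11) - 12 ≡ 5. → (11, 5)

(11, 5)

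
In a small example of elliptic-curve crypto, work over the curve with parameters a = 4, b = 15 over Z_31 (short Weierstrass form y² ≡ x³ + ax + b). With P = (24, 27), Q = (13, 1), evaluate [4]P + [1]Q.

First 4P:
Double-and-add on 4 = (100)₂. Start with P = (24, 27) for the leading 1-bit.
double: tangent at (24, 27): λ = (3·24² + 4)/(2·27) ≡ 27/23. 23⁻¹ ≡ 27 (mod 31), so λ ≡ 27·27 ≡ 16.
  x = λ² - 24 - 24 = 256 - 48 ≡ 22; y = λ·(24 - 22) - 27 ≡ 5. → (22, 5)
double: tangent at (22, 5): λ = (3·22² + 4)/(2·5) ≡ 30/10. 10⁻¹ ≡ 28 (mod 31) since 10·28 = 280 ≡ 1, so λ ≡ 30·28 ≡ 3.
  x = λ² - 22 - 22 = 9 - 44 ≡ 27; y = λ·(22 - 27) - 5 ≡ 11. → (27, 11)
4P = (27, 11).
Finally 4P + Q:
(27, 11) + (13, 1). λ = (1 - 11)/(13 - 27) ≡ 21/17 mod 31. 17⁻¹ ≡ 11 (mod 31), so λ ≡ 14.
  x = λ² - 27 - 13 = 196 - 40 ≡ 1; y = λ·(27 - 1) - 11 ≡ 12. → (1, 12)

(1, 12)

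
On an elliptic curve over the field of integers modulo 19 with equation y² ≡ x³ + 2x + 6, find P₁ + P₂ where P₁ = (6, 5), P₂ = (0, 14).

(1, 16)

(6, 5) + (0, 14). λ = (14 - 5)/(0 - 6) ≡ 9/13 mod 19. 13⁻¹ ≡ 3 (mod 19) since 13·3 = 39 ≡ 1, so λ ≡ 8.
  x = λ² - 6 - 0 = 64 - 6 ≡ 1; y = λ·(6 - 1) - 5 ≡ 16. → (1, 16)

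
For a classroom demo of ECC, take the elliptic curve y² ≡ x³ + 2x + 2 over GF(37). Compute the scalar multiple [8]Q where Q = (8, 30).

Double-and-add on 8 = (1000)₂. Start with Q = (8, 30) for the leading 1-bit.
double: tangent at (8, 30): λ = (3·8² + 2)/(2·30) ≡ 9/23. 23⁻¹ ≡ 29 (mod 37), so λ ≡ 9·29 ≡ 2.
  x = λ² - 8 - 8 = 4 - 16 ≡ 25; y = λ·(8 - 25) - 30 ≡ 10. → (25, 10)
double: tangent at (25, 10): λ = (3·25² + 2)/(2·10) ≡ 27/20. 20⁻¹ ≡ 13 (mod 37) since 20·13 = 260 ≡ 1, so λ ≡ 27·13 ≡ 18.
  x = λ² - 25 - 25 = 324 - 50 ≡ 15; y = λ·(25 - 15) - 10 ≡ 22. → (15, 22)
double: tangent at (15, 22): λ = (3·15² + 2)/(2·22) ≡ 11/7. 7⁻¹ ≡ 16 (mod 37) since 7·16 = 112 ≡ 1, so λ ≡ 11·16 ≡ 28.
  x = λ² - 15 - 15 = 784 - 30 ≡ 14; y = λ·(15 - 14) - 22 ≡ 6. → (14, 6)

(14, 6)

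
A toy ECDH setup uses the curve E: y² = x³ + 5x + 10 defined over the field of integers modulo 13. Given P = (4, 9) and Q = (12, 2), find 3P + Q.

(12, 2)

First 3P:
Repeated addition: build up to 3P.
2P: tangent at (4, 9): λ = (3·4² + 5)/(2·9) ≡ 1/5. 5⁻¹ ≡ 8 (mod 13), so λ ≡ 1·8 ≡ 8.
  x = λ² - 4 - 4 = 64 - 8 ≡ 4; y = λ·(4 - 4) - 9 ≡ 4. → (4, 4)
3P: (4, 4) + (4, 9): same x and y₁ ≡ -y₂, so the sum is the point at infinity.
3P = the point at infinity.
Finally 3P + Q:
the point at infinity + (12, 2) = (12, 2) (identity).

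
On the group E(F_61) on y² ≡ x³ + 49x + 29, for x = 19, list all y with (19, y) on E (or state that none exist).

none

x³ + 49x + 29 = 7819 ≡ 11 (mod 61).
11 is a non-residue mod 61; no y exists.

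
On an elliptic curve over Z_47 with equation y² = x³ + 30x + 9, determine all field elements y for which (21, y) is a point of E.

x³ + 30x + 9 = 9900 ≡ 30 (mod 47).
30 is a non-residue mod 47; no y exists.

none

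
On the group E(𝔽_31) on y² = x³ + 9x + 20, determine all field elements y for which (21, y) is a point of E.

x³ + 9x + 20 = 9470 ≡ 15 (mod 31).
15 is a non-residue mod 31; no y exists.

none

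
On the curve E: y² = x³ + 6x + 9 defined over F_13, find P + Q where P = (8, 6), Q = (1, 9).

(8, 6) + (1, 9). λ = (9 - 6)/(1 - 8) ≡ 3/6 mod 13. 6⁻¹ ≡ 11 (mod 13), so λ ≡ 7.
  x = λ² - 8 - 1 = 49 - 9 ≡ 1; y = λ·(8 - 1) - 6 ≡ 4. → (1, 4)

(1, 4)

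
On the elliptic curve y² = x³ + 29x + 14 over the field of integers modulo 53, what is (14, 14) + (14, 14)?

tangent at (14, 14): λ = (3·14² + 29)/(2·14) ≡ 34/28. 28⁻¹ ≡ 36 (mod 53) since 28·36 = 1008 ≡ 1, so λ ≡ 34·36 ≡ 5.
  x = λ² - 14 - 14 = 25 - 28 ≡ 50; y = λ·(14 - 50) - 14 ≡ 18. → (50, 18)

(50, 18)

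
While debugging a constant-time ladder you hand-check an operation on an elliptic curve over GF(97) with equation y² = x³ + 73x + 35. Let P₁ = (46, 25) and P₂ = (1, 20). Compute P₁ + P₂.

(46, 25) + (1, 20). λ = (20 - 25)/(1 - 46) ≡ 92/52 mod 97. 52⁻¹ ≡ 28 (mod 97) since 52·28 = 1456 ≡ 1, so λ ≡ 54.
  x = λ² - 46 - 1 = 2916 - 47 ≡ 56; y = λ·(46 - 56) - 25 ≡ 17. → (56, 17)

(56, 17)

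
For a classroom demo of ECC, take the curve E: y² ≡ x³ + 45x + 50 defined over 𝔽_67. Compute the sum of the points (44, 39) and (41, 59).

(44, 39) + (41, 59). λ = (59 - 39)/(41 - 44) ≡ 20/64 mod 67. 64⁻¹ ≡ 22 (mod 67) since 64·22 = 1408 ≡ 1, so λ ≡ 38.
  x = λ² - 44 - 41 = 1444 - 85 ≡ 19; y = λ·(44 - 19) - 39 ≡ 40. → (19, 40)

(19, 40)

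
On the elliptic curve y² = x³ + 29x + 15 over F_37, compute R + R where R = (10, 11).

tangent at (10, 11): λ = (3·10² + 29)/(2·11) ≡ 33/22. 22⁻¹ ≡ 32 (mod 37), so λ ≡ 33·32 ≡ 20.
  x = λ² - 10 - 10 = 400 - 20 ≡ 10; y = λ·(10 - 10) - 11 ≡ 26. → (10, 26)

(10, 26)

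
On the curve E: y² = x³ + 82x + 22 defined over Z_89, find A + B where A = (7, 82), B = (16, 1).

(58, 21)

(7, 82) + (16, 1). λ = (1 - 82)/(16 - 7) ≡ 8/9 mod 89. 9⁻¹ ≡ 10 (mod 89), so λ ≡ 80.
  x = λ² - 7 - 16 = 6400 - 23 ≡ 58; y = λ·(7 - 58) - 82 ≡ 21. → (58, 21)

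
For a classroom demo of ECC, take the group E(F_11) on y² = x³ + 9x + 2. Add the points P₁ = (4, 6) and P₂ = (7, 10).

(3, 10)

(4, 6) + (7, 10). λ = (10 - 6)/(7 - 4) ≡ 4/3 mod 11. 3⁻¹ ≡ 4 (mod 11) since 3·4 = 12 ≡ 1, so λ ≡ 5.
  x = λ² - 4 - 7 = 25 - 11 ≡ 3; y = λ·(4 - 3) - 6 ≡ 10. → (3, 10)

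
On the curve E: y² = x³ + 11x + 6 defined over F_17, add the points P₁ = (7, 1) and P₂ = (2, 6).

(7, 1) + (2, 6). λ = (6 - 1)/(2 - 7) ≡ 5/12 mod 17. 12⁻¹ ≡ 10 (mod 17), so λ ≡ 16.
  x = λ² - 7 - 2 = 256 - 9 ≡ 9; y = λ·(7 - 9) - 1 ≡ 1. → (9, 1)

(9, 1)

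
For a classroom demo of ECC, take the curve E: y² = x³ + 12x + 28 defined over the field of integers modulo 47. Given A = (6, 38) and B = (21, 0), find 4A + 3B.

First 4A:
Double-and-add on 4 = (100)₂. Start with A = (6, 38) for the leading 1-bit.
double: tangent at (6, 38): λ = (3·6² + 12)/(2·38) ≡ 26/29. 29⁻¹ ≡ 13 (mod 47) since 29·13 = 377 ≡ 1, so λ ≡ 26·13 ≡ 9.
  x = λ² - 6 - 6 = 81 - 12 ≡ 22; y = λ·(6 - 22) - 38 ≡ 6. → (22, 6)
double: tangent at (22, 6): λ = (3·22² + 12)/(2·6) ≡ 7/12. 12⁻¹ ≡ 4 (mod 47), so λ ≡ 7·4 ≡ 28.
  x = λ² - 22 - 22 = 784 - 44 ≡ 35; y = λ·(22 - 35) - 6 ≡ 6. → (35, 6)
4A = (35, 6).
Next 3B:
Repeated addition: build up to 3B.
2B: (21, 0) + (21, 0): same x and y₁ ≡ -y₂, so the sum is the point at infinity.
3B: the point at infinity + (21, 0) = (21, 0) (identity).
3B = (21, 0).
Finally 4A + 3B:
(35, 6) + (21, 0). λ = (0 - 6)/(21 - 35) ≡ 41/33 mod 47. 33⁻¹ ≡ 10 (mod 47) since 33·10 = 330 ≡ 1, so λ ≡ 34.
  x = λ² - 35 - 21 = 1156 - 56 ≡ 19; y = λ·(35 - 19) - 6 ≡ 21. → (19, 21)

(19, 21)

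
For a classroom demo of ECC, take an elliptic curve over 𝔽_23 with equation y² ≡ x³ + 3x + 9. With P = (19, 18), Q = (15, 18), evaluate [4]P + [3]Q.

(6, 6)

First 4P:
Double-and-add on 4 = (100)₂. Start with P = (19, 18) for the leading 1-bit.
double: tangent at (19, 18): λ = (3·19² + 3)/(2·18) ≡ 5/13. 13⁻¹ ≡ 16 (mod 23), so λ ≡ 5·16 ≡ 11.
  x = λ² - 19 - 19 = 121 - 38 ≡ 14; y = λ·(19 - 14) - 18 ≡ 14. → (14, 14)
double: tangent at (14, 14): λ = (3·14² + 3)/(2·14) ≡ 16/5. 5⁻¹ ≡ 14 (mod 23) since 5·14 = 70 ≡ 1, so λ ≡ 16·14 ≡ 17.
  x = λ² - 14 - 14 = 289 - 28 ≡ 8; y = λ·(14 - 8) - 14 ≡ 19. → (8, 19)
4P = (8, 19).
Next 3Q:
Repeated addition: build up to 3Q.
2Q: tangent at (15, 18): λ = (3·15² + 3)/(2·18) ≡ 11/13. 13⁻¹ ≡ 16 (mod 23), so λ ≡ 11·16 ≡ 15.
  x = λ² - 15 - 15 = 225 - 30 ≡ 11; y = λ·(15 - 11) - 18 ≡ 19. → (11, 19)
3Q: (11, 19) + (15, 18). λ = (18 - 19)/(15 - 11) ≡ 22/4 mod 23. 4⁻¹ ≡ 6 (mod 23), so λ ≡ 17.
  x = λ² - 11 - 15 = 289 - 26 ≡ 10; y = λ·(11 - 10) - 19 ≡ 21. → (10, 21)
3Q = (10, 21).
Finally 4P + 3Q:
(8, 19) + (10, 21). λ = (21 - 19)/(10 - 8) ≡ 2/2 mod 23. 2⁻¹ ≡ 12 (mod 23), so λ ≡ 1.
  x = λ² - 8 - 10 = 1 - 18 ≡ 6; y = λ·(8 - 6) - 19 ≡ 6. → (6, 6)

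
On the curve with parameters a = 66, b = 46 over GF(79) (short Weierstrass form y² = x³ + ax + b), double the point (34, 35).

tangent at (34, 35): λ = (3·34² + 66)/(2·35) ≡ 58/70. 70⁻¹ ≡ 35 (mod 79), so λ ≡ 58·35 ≡ 55.
  x = λ² - 34 - 34 = 3025 - 68 ≡ 34; y = λ·(34 - 34) - 35 ≡ 44. → (34, 44)

(34, 44)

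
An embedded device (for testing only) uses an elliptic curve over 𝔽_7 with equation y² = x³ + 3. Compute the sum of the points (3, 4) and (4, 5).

(1, 5)

(3, 4) + (4, 5). λ = (5 - 4)/(4 - 3) ≡ 1/1 mod 7. 1⁻¹ ≡ 1 (mod 7), so λ ≡ 1.
  x = λ² - 3 - 4 = 1 - 7 ≡ 1; y = λ·(3 - 1) - 4 ≡ 5. → (1, 5)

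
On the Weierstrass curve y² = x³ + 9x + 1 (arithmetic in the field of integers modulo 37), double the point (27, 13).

tangent at (27, 13): λ = (3·27² + 9)/(2·13) ≡ 13/26. 26⁻¹ ≡ 10 (mod 37), so λ ≡ 13·10 ≡ 19.
  x = λ² - 27 - 27 = 361 - 54 ≡ 11; y = λ·(27 - 11) - 13 ≡ 32. → (11, 32)

(11, 32)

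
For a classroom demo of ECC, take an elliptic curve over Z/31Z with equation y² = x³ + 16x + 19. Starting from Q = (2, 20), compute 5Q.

(0, 9)

Double-and-add on 5 = (101)₂. Start with Q = (2, 20) for the leading 1-bit.
double: tangent at (2, 20): λ = (3·2² + 16)/(2·20) ≡ 28/9. 9⁻¹ ≡ 7 (mod 31) since 9·7 = 63 ≡ 1, so λ ≡ 28·7 ≡ 10.
  x = λ² - 2 - 2 = 100 - 4 ≡ 3; y = λ·(2 - 3) - 20 ≡ 1. → (3, 1)
double: tangent at (3, 1): λ = (3·3² + 16)/(2·1) ≡ 12/2. 2⁻¹ ≡ 16 (mod 31), so λ ≡ 12·16 ≡ 6.
  x = λ² - 3 - 3 = 36 - 6 ≡ 30; y = λ·(3 - 30) - 1 ≡ 23. → (30, 23)
add Q: (30, 23) + (2, 20). λ = (20 - 23)/(2 - 30) ≡ 28/3 mod 31. 3⁻¹ ≡ 21 (mod 31), so λ ≡ 30.
  x = λ² - 30 - 2 = 900 - 32 ≡ 0; y = λ·(30 - 0) - 23 ≡ 9. → (0, 9)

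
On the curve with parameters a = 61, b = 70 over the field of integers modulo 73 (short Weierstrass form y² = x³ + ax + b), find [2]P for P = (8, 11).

tangent at (8, 11): λ = (3·8² + 61)/(2·11) ≡ 34/22. 22⁻¹ ≡ 10 (mod 73), so λ ≡ 34·10 ≡ 48.
  x = λ² - 8 - 8 = 2304 - 16 ≡ 25; y = λ·(8 - 25) - 11 ≡ 49. → (25, 49)

(25, 49)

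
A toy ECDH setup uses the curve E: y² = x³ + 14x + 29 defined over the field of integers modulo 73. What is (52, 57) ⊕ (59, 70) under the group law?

(52, 57) + (59, 70). λ = (70 - 57)/(59 - 52) ≡ 13/7 mod 73. 7⁻¹ ≡ 21 (mod 73), so λ ≡ 54.
  x = λ² - 52 - 59 = 2916 - 111 ≡ 31; y = λ·(52 - 31) - 57 ≡ 55. → (31, 55)

(31, 55)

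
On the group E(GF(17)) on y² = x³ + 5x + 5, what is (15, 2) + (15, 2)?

tangent at (15, 2): λ = (3·15² + 5)/(2·2) ≡ 0/4. 4⁻¹ ≡ 13 (mod 17) since 4·13 = 52 ≡ 1, so λ ≡ 0·13 ≡ 0.
  x = λ² - 15 - 15 = 0 - 30 ≡ 4; y = λ·(15 - 4) - 2 ≡ 15. → (4, 15)

(4, 15)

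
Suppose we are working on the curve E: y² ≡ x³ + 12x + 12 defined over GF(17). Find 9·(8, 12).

Write Q = (8, 12).
Repeated addition: build up to 9Q.
2Q: tangent at (8, 12): λ = (3·8² + 12)/(2·12) ≡ 0/7. 7⁻¹ ≡ 5 (mod 17) since 7·5 = 35 ≡ 1, so λ ≡ 0·5 ≡ 0.
  x = λ² - 8 - 8 = 0 - 16 ≡ 1; y = λ·(8 - 1) - 12 ≡ 5. → (1, 5)
3Q: (1, 5) + (8, 12). λ = (12 - 5)/(8 - 1) ≡ 7/7 mod 17. 7⁻¹ ≡ 5 (mod 17), so λ ≡ 1.
  x = λ² - 1 - 8 = 1 - 9 ≡ 9; y = λ·(1 - 9) - 5 ≡ 4. → (9, 4)
4Q: (9, 4) + (8, 12). λ = (12 - 4)/(8 - 9) ≡ 8/16 mod 17. 16⁻¹ ≡ 16 (mod 17) since 16·16 = 256 ≡ 1, so λ ≡ 9.
  x = λ² - 9 - 8 = 81 - 17 ≡ 13; y = λ·(9 - 13) - 4 ≡ 11. → (13, 11)
5Q: (13, 11) + (8, 12). λ = (12 - 11)/(8 - 13) ≡ 1/12 mod 17. 12⁻¹ ≡ 10 (mod 17) since 12·10 = 120 ≡ 1, so λ ≡ 10.
  x = λ² - 13 - 8 = 100 - 21 ≡ 11; y = λ·(13 - 11) - 11 ≡ 9. → (11, 9)
6Q: (11, 9) + (8, 12). λ = (12 - 9)/(8 - 11) ≡ 3/14 mod 17. 14⁻¹ ≡ 11 (mod 17), so λ ≡ 16.
  x = λ² - 11 - 8 = 256 - 19 ≡ 16; y = λ·(11 - 16) - 9 ≡ 13. → (16, 13)
7Q: (16, 13) + (8, 12). λ = (12 - 13)/(8 - 16) ≡ 16/9 mod 17. 9⁻¹ ≡ 2 (mod 17) since 9·2 = 18 ≡ 1, so λ ≡ 15.
  x = λ² - 16 - 8 = 225 - 24 ≡ 14; y = λ·(16 - 14) - 13 ≡ 0. → (14, 0)
8Q: (14, 0) + (8, 12). λ = (12 - 0)/(8 - 14) ≡ 12/11 mod 17. 11⁻¹ ≡ 14 (mod 17) since 11·14 = 154 ≡ 1, so λ ≡ 15.
  x = λ² - 14 - 8 = 225 - 22 ≡ 16; y = λ·(14 - 16) - 0 ≡ 4. → (16, 4)
9Q: (16, 4) + (8, 12). λ = (12 - 4)/(8 - 16) ≡ 8/9 mod 17. 9⁻¹ ≡ 2 (mod 17) since 9·2 = 18 ≡ 1, so λ ≡ 16.
  x = λ² - 16 - 8 = 256 - 24 ≡ 11; y = λ·(16 - 11) - 4 ≡ 8. → (11, 8)

(11, 8)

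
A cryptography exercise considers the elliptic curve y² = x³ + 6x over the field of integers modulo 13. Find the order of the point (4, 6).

5

2P: tangent at (4, 6): λ = (3·4² + 6)/(2·6) ≡ 2/12. 12⁻¹ ≡ 12 (mod 13), so λ ≡ 2·12 ≡ 11.
  x = λ² - 4 - 4 = 121 - 8 ≡ 9; y = λ·(4 - 9) - 6 ≡ 4. → (9, 4)
3P: (9, 4) + (4, 6). λ = (6 - 4)/(4 - 9) ≡ 2/8 mod 13. 8⁻¹ ≡ 5 (mod 13), so λ ≡ 10.
  x = λ² - 9 - 4 = 100 - 13 ≡ 9; y = λ·(9 - 9) - 4 ≡ 9. → (9, 9)
4P: (9, 9) + (4, 6). λ = (6 - 9)/(4 - 9) ≡ 10/8 mod 13. 8⁻¹ ≡ 5 (mod 13) since 8·5 = 40 ≡ 1, so λ ≡ 11.
  x = λ² - 9 - 4 = 121 - 13 ≡ 4; y = λ·(9 - 4) - 9 ≡ 7. → (4, 7)
5P: (4, 7) + (4, 6): same x and y₁ ≡ -y₂, so the sum is the point at infinity.
5P = the point at infinity, so the order is 5.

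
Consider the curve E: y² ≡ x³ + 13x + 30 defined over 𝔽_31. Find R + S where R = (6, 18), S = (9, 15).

(17, 24)

(6, 18) + (9, 15). λ = (15 - 18)/(9 - 6) ≡ 28/3 mod 31. 3⁻¹ ≡ 21 (mod 31) since 3·21 = 63 ≡ 1, so λ ≡ 30.
  x = λ² - 6 - 9 = 900 - 15 ≡ 17; y = λ·(6 - 17) - 18 ≡ 24. → (17, 24)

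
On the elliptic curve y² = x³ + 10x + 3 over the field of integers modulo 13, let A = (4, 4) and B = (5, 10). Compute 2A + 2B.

(11, 12)

First 2A:
Repeated addition: build up to 2A.
2A: tangent at (4, 4): λ = (3·4² + 10)/(2·4) ≡ 6/8. 8⁻¹ ≡ 5 (mod 13), so λ ≡ 6·5 ≡ 4.
  x = λ² - 4 - 4 = 16 - 8 ≡ 8; y = λ·(4 - 8) - 4 ≡ 6. → (8, 6)
2A = (8, 6).
Next 2B:
Repeated addition: build up to 2B.
2B: tangent at (5, 10): λ = (3·5² + 10)/(2·10) ≡ 7/7. 7⁻¹ ≡ 2 (mod 13), so λ ≡ 7·2 ≡ 1.
  x = λ² - 5 - 5 = 1 - 10 ≡ 4; y = λ·(5 - 4) - 10 ≡ 4. → (4, 4)
2B = (4, 4).
Finally 2A + 2B:
(8, 6) + (4, 4). λ = (4 - 6)/(4 - 8) ≡ 11/9 mod 13. 9⁻¹ ≡ 3 (mod 13) since 9·3 = 27 ≡ 1, so λ ≡ 7.
  x = λ² - 8 - 4 = 49 - 12 ≡ 11; y = λ·(8 - 11) - 6 ≡ 12. → (11, 12)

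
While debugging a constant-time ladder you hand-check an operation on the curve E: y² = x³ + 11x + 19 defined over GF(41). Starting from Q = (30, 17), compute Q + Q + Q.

Repeated addition: build up to 3Q.
2Q: tangent at (30, 17): λ = (3·30² + 11)/(2·17) ≡ 5/34. 34⁻¹ ≡ 35 (mod 41) since 34·35 = 1190 ≡ 1, so λ ≡ 5·35 ≡ 11.
  x = λ² - 30 - 30 = 121 - 60 ≡ 20; y = λ·(30 - 20) - 17 ≡ 11. → (20, 11)
3Q: (20, 11) + (30, 17). λ = (17 - 11)/(30 - 20) ≡ 6/10 mod 41. 10⁻¹ ≡ 37 (mod 41), so λ ≡ 17.
  x = λ² - 20 - 30 = 289 - 50 ≡ 34; y = λ·(20 - 34) - 11 ≡ 38. → (34, 38)

(34, 38)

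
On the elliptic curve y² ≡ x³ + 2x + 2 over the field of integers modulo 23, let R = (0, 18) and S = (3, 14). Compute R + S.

(9, 17)

(0, 18) + (3, 14). λ = (14 - 18)/(3 - 0) ≡ 19/3 mod 23. 3⁻¹ ≡ 8 (mod 23), so λ ≡ 14.
  x = λ² - 0 - 3 = 196 - 3 ≡ 9; y = λ·(0 - 9) - 18 ≡ 17. → (9, 17)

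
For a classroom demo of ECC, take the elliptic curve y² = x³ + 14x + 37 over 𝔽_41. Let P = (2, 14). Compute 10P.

Double-and-add on 10 = (1010)₂. Start with P = (2, 14) for the leading 1-bit.
double: tangent at (2, 14): λ = (3·2² + 14)/(2·14) ≡ 26/28. 28⁻¹ ≡ 22 (mod 41) since 28·22 = 616 ≡ 1, so λ ≡ 26·22 ≡ 39.
  x = λ² - 2 - 2 = 1521 - 4 ≡ 0; y = λ·(2 - 0) - 14 ≡ 23. → (0, 23)
double: tangent at (0, 23): λ = (3·0² + 14)/(2·23) ≡ 14/5. 5⁻¹ ≡ 33 (mod 41), so λ ≡ 14·33 ≡ 11.
  x = λ² - 0 - 0 = 121 - 0 ≡ 39; y = λ·(0 - 39) - 23 ≡ 40. → (39, 40)
add P: (39, 40) + (2, 14). λ = (14 - 40)/(2 - 39) ≡ 15/4 mod 41. 4⁻¹ ≡ 31 (mod 41) since 4·31 = 124 ≡ 1, so λ ≡ 14.
  x = λ² - 39 - 2 = 196 - 41 ≡ 32; y = λ·(39 - 32) - 40 ≡ 17. → (32, 17)
double: tangent at (32, 17): λ = (3·32² + 14)/(2·17) ≡ 11/34. 34⁻¹ ≡ 35 (mod 41), so λ ≡ 11·35 ≡ 16.
  x = λ² - 32 - 32 = 256 - 64 ≡ 28; y = λ·(32 - 28) - 17 ≡ 6. → (28, 6)

(28, 6)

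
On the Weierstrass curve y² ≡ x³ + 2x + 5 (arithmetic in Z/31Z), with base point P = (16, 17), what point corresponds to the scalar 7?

O

Repeated addition: build up to 7P.
2P: tangent at (16, 17): λ = (3·16² + 2)/(2·17) ≡ 26/3. 3⁻¹ ≡ 21 (mod 31), so λ ≡ 26·21 ≡ 19.
  x = λ² - 16 - 16 = 361 - 32 ≡ 19; y = λ·(16 - 19) - 17 ≡ 19. → (19, 19)
3P: (19, 19) + (16, 17). λ = (17 - 19)/(16 - 19) ≡ 29/28 mod 31. 28⁻¹ ≡ 10 (mod 31), so λ ≡ 11.
  x = λ² - 19 - 16 = 121 - 35 ≡ 24; y = λ·(19 - 24) - 19 ≡ 19. → (24, 19)
4P: (24, 19) + (16, 17). λ = (17 - 19)/(16 - 24) ≡ 29/23 mod 31. 23⁻¹ ≡ 27 (mod 31), so λ ≡ 8.
  x = λ² - 24 - 16 = 64 - 40 ≡ 24; y = λ·(24 - 24) - 19 ≡ 12. → (24, 12)
5P: (24, 12) + (16, 17). λ = (17 - 12)/(16 - 24) ≡ 5/23 mod 31. 23⁻¹ ≡ 27 (mod 31), so λ ≡ 11.
  x = λ² - 24 - 16 = 121 - 40 ≡ 19; y = λ·(24 - 19) - 12 ≡ 12. → (19, 12)
6P: (19, 12) + (16, 17). λ = (17 - 12)/(16 - 19) ≡ 5/28 mod 31. 28⁻¹ ≡ 10 (mod 31) since 28·10 = 280 ≡ 1, so λ ≡ 19.
  x = λ² - 19 - 16 = 361 - 35 ≡ 16; y = λ·(19 - 16) - 12 ≡ 14. → (16, 14)
7P: (16, 14) + (16, 17): same x and y₁ ≡ -y₂, so the sum is O.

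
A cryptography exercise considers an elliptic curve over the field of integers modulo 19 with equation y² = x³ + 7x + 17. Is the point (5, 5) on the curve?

yes

y² = 5² ≡ 6; x³ + 7x + 17 = 177 ≡ 6 (mod 19). 6 = 6.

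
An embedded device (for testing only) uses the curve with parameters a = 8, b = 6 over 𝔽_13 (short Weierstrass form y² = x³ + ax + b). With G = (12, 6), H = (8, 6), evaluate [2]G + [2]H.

First 2G:
Repeated addition: build up to 2G.
2G: tangent at (12, 6): λ = (3·12² + 8)/(2·6) ≡ 11/12. 12⁻¹ ≡ 12 (mod 13) since 12·12 = 144 ≡ 1, so λ ≡ 11·12 ≡ 2.
  x = λ² - 12 - 12 = 4 - 24 ≡ 6; y = λ·(12 - 6) - 6 ≡ 6. → (6, 6)
2G = (6, 6).
Next 2H:
Repeated addition: build up to 2H.
2H: tangent at (8, 6): λ = (3·8² + 8)/(2·6) ≡ 5/12. 12⁻¹ ≡ 12 (mod 13), so λ ≡ 5·12 ≡ 8.
  x = λ² - 8 - 8 = 64 - 16 ≡ 9; y = λ·(8 - 9) - 6 ≡ 12. → (9, 12)
2H = (9, 12).
Finally 2G + 2H:
(6, 6) + (9, 12). λ = (12 - 6)/(9 - 6) ≡ 6/3 mod 13. 3⁻¹ ≡ 9 (mod 13), so λ ≡ 2.
  x = λ² - 6 - 9 = 4 - 15 ≡ 2; y = λ·(6 - 2) - 6 ≡ 2. → (2, 2)

(2, 2)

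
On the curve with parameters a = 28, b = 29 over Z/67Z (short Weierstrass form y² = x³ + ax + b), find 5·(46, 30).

(21, 30)

Write G = (46, 30).
Double-and-add on 5 = (101)₂. Start with G = (46, 30) for the leading 1-bit.
double: tangent at (46, 30): λ = (3·46² + 28)/(2·30) ≡ 11/60. 60⁻¹ ≡ 19 (mod 67), so λ ≡ 11·19 ≡ 8.
  x = λ² - 46 - 46 = 64 - 92 ≡ 39; y = λ·(46 - 39) - 30 ≡ 26. → (39, 26)
double: tangent at (39, 26): λ = (3·39² + 28)/(2·26) ≡ 35/52. 52⁻¹ ≡ 58 (mod 67), so λ ≡ 35·58 ≡ 20.
  x = λ² - 39 - 39 = 400 - 78 ≡ 54; y = λ·(39 - 54) - 26 ≡ 9. → (54, 9)
add G: (54, 9) + (46, 30). λ = (30 - 9)/(46 - 54) ≡ 21/59 mod 67. 59⁻¹ ≡ 25 (mod 67), so λ ≡ 56.
  x = λ² - 54 - 46 = 3136 - 100 ≡ 21; y = λ·(54 - 21) - 9 ≡ 30. → (21, 30)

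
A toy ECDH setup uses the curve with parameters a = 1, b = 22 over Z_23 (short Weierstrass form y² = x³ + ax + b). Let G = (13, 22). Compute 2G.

(21, 9)

tangent at (13, 22): λ = (3·13² + 1)/(2·22) ≡ 2/21. 21⁻¹ ≡ 11 (mod 23) since 21·11 = 231 ≡ 1, so λ ≡ 2·11 ≡ 22.
  x = λ² - 13 - 13 = 484 - 26 ≡ 21; y = λ·(13 - 21) - 22 ≡ 9. → (21, 9)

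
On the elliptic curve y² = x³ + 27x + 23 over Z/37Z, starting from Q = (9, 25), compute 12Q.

Repeated addition: build up to 12Q.
2Q: tangent at (9, 25): λ = (3·9² + 27)/(2·25) ≡ 11/13. 13⁻¹ ≡ 20 (mod 37) since 13·20 = 260 ≡ 1, so λ ≡ 11·20 ≡ 35.
  x = λ² - 9 - 9 = 1225 - 18 ≡ 23; y = λ·(9 - 23) - 25 ≡ 3. → (23, 3)
3Q: (23, 3) + (9, 25). λ = (25 - 3)/(9 - 23) ≡ 22/23 mod 37. 23⁻¹ ≡ 29 (mod 37), so λ ≡ 9.
  x = λ² - 23 - 9 = 81 - 32 ≡ 12; y = λ·(23 - 12) - 3 ≡ 22. → (12, 22)
4Q: (12, 22) + (9, 25). λ = (25 - 22)/(9 - 12) ≡ 3/34 mod 37. 34⁻¹ ≡ 12 (mod 37), so λ ≡ 36.
  x = λ² - 12 - 9 = 1296 - 21 ≡ 17; y = λ·(12 - 17) - 22 ≡ 20. → (17, 20)
5Q: (17, 20) + (9, 25). λ = (25 - 20)/(9 - 17) ≡ 5/29 mod 37. 29⁻¹ ≡ 23 (mod 37) since 29·23 = 667 ≡ 1, so λ ≡ 4.
  x = λ² - 17 - 9 = 16 - 26 ≡ 27; y = λ·(17 - 27) - 20 ≡ 14. → (27, 14)
6Q: (27, 14) + (9, 25). λ = (25 - 14)/(9 - 27) ≡ 11/19 mod 37. 19⁻¹ ≡ 2 (mod 37), so λ ≡ 22.
  x = λ² - 27 - 9 = 484 - 36 ≡ 4; y = λ·(27 - 4) - 14 ≡ 11. → (4, 11)
7Q: (4, 11) + (9, 25). λ = (25 - 11)/(9 - 4) ≡ 14/5 mod 37. 5⁻¹ ≡ 15 (mod 37), so λ ≡ 25.
  x = λ² - 4 - 9 = 625 - 13 ≡ 20; y = λ·(4 - 20) - 11 ≡ 33. → (20, 33)
8Q: (20, 33) + (9, 25). λ = (25 - 33)/(9 - 20) ≡ 29/26 mod 37. 26⁻¹ ≡ 10 (mod 37) since 26·10 = 260 ≡ 1, so λ ≡ 31.
  x = λ² - 20 - 9 = 961 - 29 ≡ 7; y = λ·(20 - 7) - 33 ≡ 0. → (7, 0)
9Q: (7, 0) + (9, 25). λ = (25 - 0)/(9 - 7) ≡ 25/2 mod 37. 2⁻¹ ≡ 19 (mod 37) since 2·19 = 38 ≡ 1, so λ ≡ 31.
  x = λ² - 7 - 9 = 961 - 16 ≡ 20; y = λ·(7 - 20) - 0 ≡ 4. → (20, 4)
10Q: (20, 4) + (9, 25). λ = (25 - 4)/(9 - 20) ≡ 21/26 mod 37. 26⁻¹ ≡ 10 (mod 37) since 26·10 = 260 ≡ 1, so λ ≡ 25.
  x = λ² - 20 - 9 = 625 - 29 ≡ 4; y = λ·(20 - 4) - 4 ≡ 26. → (4, 26)
11Q: (4, 26) + (9, 25). λ = (25 - 26)/(9 - 4) ≡ 36/5 mod 37. 5⁻¹ ≡ 15 (mod 37) since 5·15 = 75 ≡ 1, so λ ≡ 22.
  x = λ² - 4 - 9 = 484 - 13 ≡ 27; y = λ·(4 - 27) - 26 ≡ 23. → (27, 23)
12Q: (27, 23) + (9, 25). λ = (25 - 23)/(9 - 27) ≡ 2/19 mod 37. 19⁻¹ ≡ 2 (mod 37), so λ ≡ 4.
  x = λ² - 27 - 9 = 16 - 36 ≡ 17; y = λ·(27 - 17) - 23 ≡ 17. → (17, 17)

(17, 17)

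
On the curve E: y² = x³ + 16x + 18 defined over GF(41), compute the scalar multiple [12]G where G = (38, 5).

Repeated addition: build up to 12G.
2G: tangent at (38, 5): λ = (3·38² + 16)/(2·5) ≡ 2/10. 10⁻¹ ≡ 37 (mod 41), so λ ≡ 2·37 ≡ 33.
  x = λ² - 38 - 38 = 1089 - 76 ≡ 29; y = λ·(38 - 29) - 5 ≡ 5. → (29, 5)
3G: (29, 5) + (38, 5). λ = (5 - 5)/(38 - 29) ≡ 0/9 mod 41. 9⁻¹ ≡ 32 (mod 41) since 9·32 = 288 ≡ 1, so λ ≡ 0.
  x = λ² - 29 - 38 = 0 - 67 ≡ 15; y = λ·(29 - 15) - 5 ≡ 36. → (15, 36)
4G: (15, 36) + (38, 5). λ = (5 - 36)/(38 - 15) ≡ 10/23 mod 41. 23⁻¹ ≡ 25 (mod 41), so λ ≡ 4.
  x = λ² - 15 - 38 = 16 - 53 ≡ 4; y = λ·(15 - 4) - 36 ≡ 8. → (4, 8)
5G: (4, 8) + (38, 5). λ = (5 - 8)/(38 - 4) ≡ 38/34 mod 41. 34⁻¹ ≡ 35 (mod 41) since 34·35 = 1190 ≡ 1, so λ ≡ 18.
  x = λ² - 4 - 38 = 324 - 42 ≡ 36; y = λ·(4 - 36) - 8 ≡ 31. → (36, 31)
6G: (36, 31) + (38, 5). λ = (5 - 31)/(38 - 36) ≡ 15/2 mod 41. 2⁻¹ ≡ 21 (mod 41), so λ ≡ 28.
  x = λ² - 36 - 38 = 784 - 74 ≡ 13; y = λ·(36 - 13) - 31 ≡ 39. → (13, 39)
7G: (13, 39) + (38, 5). λ = (5 - 39)/(38 - 13) ≡ 7/25 mod 41. 25⁻¹ ≡ 23 (mod 41), so λ ≡ 38.
  x = λ² - 13 - 38 = 1444 - 51 ≡ 40; y = λ·(13 - 40) - 39 ≡ 1. → (40, 1)
8G: (40, 1) + (38, 5). λ = (5 - 1)/(38 - 40) ≡ 4/39 mod 41. 39⁻¹ ≡ 20 (mod 41) since 39·20 = 780 ≡ 1, so λ ≡ 39.
  x = λ² - 40 - 38 = 1521 - 78 ≡ 8; y = λ·(40 - 8) - 1 ≡ 17. → (8, 17)
9G: (8, 17) + (38, 5). λ = (5 - 17)/(38 - 8) ≡ 29/30 mod 41. 30⁻¹ ≡ 26 (mod 41) since 30·26 = 780 ≡ 1, so λ ≡ 16.
  x = λ² - 8 - 38 = 256 - 46 ≡ 5; y = λ·(8 - 5) - 17 ≡ 31. → (5, 31)
10G: (5, 31) + (38, 5). λ = (5 - 31)/(38 - 5) ≡ 15/33 mod 41. 33⁻¹ ≡ 5 (mod 41), so λ ≡ 34.
  x = λ² - 5 - 38 = 1156 - 43 ≡ 6; y = λ·(5 - 6) - 31 ≡ 17. → (6, 17)
11G: (6, 17) + (38, 5). λ = (5 - 17)/(38 - 6) ≡ 29/32 mod 41. 32⁻¹ ≡ 9 (mod 41) since 32·9 = 288 ≡ 1, so λ ≡ 15.
  x = λ² - 6 - 38 = 225 - 44 ≡ 17; y = λ·(6 - 17) - 17 ≡ 23. → (17, 23)
12G: (17, 23) + (38, 5). λ = (5 - 23)/(38 - 17) ≡ 23/21 mod 41. 21⁻¹ ≡ 2 (mod 41), so λ ≡ 5.
  x = λ² - 17 - 38 = 25 - 55 ≡ 11; y = λ·(17 - 11) - 23 ≡ 7. → (11, 7)

(11, 7)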